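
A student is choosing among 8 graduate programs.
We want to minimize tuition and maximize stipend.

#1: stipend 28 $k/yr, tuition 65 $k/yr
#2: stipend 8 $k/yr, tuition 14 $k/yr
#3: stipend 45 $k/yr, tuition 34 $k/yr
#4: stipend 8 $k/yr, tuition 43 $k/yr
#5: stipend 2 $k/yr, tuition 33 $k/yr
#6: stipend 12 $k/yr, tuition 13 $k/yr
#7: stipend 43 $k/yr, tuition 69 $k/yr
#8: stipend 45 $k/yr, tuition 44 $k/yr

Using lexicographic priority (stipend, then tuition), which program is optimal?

#3

First maximize stipend: best is 45, kept {#3, #8}.
Then minimize tuition: best is 34, kept {#3}.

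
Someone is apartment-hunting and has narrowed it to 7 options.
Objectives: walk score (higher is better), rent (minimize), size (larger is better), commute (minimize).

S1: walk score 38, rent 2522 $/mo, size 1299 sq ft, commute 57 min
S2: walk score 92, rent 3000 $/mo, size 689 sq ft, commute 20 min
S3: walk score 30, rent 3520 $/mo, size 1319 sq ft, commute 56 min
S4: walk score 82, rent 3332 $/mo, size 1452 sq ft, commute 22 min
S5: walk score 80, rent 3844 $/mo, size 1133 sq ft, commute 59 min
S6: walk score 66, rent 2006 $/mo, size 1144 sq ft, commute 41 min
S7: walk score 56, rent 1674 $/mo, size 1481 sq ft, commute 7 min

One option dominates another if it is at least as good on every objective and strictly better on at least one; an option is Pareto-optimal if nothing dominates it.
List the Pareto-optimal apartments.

S2, S4, S6, S7

S1: dominated by S7 (walk score 56≥38, rent 1674≤2522, size 1481≥1299, commute 7≤57).
S2: not dominated (best walk score).
S3: dominated by S4 (walk score 82≥30, rent 3332≤3520, size 1452≥1319, commute 22≤56).
S4: not dominated.
S5: dominated by S4 (walk score 82≥80, rent 3332≤3844, size 1452≥1133, commute 22≤59).
S6: not dominated.
S7: not dominated (best rent).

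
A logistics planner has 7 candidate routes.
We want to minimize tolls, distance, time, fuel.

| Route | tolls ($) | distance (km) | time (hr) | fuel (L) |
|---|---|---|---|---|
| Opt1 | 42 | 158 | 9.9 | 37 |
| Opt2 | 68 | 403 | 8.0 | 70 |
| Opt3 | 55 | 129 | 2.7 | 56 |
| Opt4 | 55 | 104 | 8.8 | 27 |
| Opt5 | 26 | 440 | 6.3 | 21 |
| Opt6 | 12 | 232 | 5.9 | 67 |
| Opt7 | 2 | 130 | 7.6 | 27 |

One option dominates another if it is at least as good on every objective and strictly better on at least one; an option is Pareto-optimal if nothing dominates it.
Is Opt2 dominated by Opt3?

Opt3 vs Opt2: tolls 55≤68, distance 129≤403, time 2.7≤8.0, fuel 56≤70 — Opt3 is at least as good on every objective with at least one strict improvement.

Yes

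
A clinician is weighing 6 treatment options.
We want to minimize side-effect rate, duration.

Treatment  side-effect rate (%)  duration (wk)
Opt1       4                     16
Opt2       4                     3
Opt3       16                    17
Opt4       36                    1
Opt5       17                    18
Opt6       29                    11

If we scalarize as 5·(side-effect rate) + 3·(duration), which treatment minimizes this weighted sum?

Opt2

Opt1: 5·4 + 3·16 = 68
Opt2: 5·4 + 3·3 = 29
Opt3: 5·16 + 3·17 = 131
Opt4: 5·36 + 3·1 = 183
Opt5: 5·17 + 3·18 = 139
Opt6: 5·29 + 3·11 = 178
Lowest: Opt2 at 29.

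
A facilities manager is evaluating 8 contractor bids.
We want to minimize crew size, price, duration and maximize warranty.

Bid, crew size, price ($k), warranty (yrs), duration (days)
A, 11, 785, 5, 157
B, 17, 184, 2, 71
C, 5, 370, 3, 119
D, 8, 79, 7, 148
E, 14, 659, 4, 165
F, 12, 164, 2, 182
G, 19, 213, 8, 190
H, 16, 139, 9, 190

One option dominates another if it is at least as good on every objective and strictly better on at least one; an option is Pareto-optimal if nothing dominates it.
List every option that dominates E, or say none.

D

D: crew size 8≤14, price 79≤659, warranty 7≥4, duration 148≤165 — dominates E.
Others (A, B, C, F, G, H) are each worse than E on at least one objective.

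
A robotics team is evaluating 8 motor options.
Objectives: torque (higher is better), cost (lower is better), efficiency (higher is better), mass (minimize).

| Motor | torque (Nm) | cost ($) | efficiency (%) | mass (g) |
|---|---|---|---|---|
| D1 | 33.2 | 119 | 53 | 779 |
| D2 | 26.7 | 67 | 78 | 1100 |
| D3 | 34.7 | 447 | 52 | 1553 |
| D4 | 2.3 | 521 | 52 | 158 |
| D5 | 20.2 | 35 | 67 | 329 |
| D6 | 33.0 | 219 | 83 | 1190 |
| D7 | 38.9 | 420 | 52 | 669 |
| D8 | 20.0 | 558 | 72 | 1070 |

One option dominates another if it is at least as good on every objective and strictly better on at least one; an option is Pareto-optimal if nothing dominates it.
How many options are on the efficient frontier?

7

D1: not dominated.
D2: not dominated.
D3: dominated by D7 (torque 38.9≥34.7, cost 420≤447, efficiency 52≥52, mass 669≤1553).
D4: not dominated (best mass).
D5: not dominated (best cost).
D6: not dominated (best efficiency).
D7: not dominated (best torque).
D8: not dominated.
Pareto-optimal: D1, D2, D4, D5, D6, D7, D8 → 7.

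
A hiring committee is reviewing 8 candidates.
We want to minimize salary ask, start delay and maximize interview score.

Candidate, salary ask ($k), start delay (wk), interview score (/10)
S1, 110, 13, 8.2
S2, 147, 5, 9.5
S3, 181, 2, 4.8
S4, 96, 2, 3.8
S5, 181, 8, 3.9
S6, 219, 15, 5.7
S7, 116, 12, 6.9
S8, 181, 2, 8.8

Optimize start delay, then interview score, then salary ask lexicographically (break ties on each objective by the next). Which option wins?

S8

First minimize start delay: best is 2, kept {S3, S4, S8}.
Then maximize interview score: best is 8.8, kept {S8}.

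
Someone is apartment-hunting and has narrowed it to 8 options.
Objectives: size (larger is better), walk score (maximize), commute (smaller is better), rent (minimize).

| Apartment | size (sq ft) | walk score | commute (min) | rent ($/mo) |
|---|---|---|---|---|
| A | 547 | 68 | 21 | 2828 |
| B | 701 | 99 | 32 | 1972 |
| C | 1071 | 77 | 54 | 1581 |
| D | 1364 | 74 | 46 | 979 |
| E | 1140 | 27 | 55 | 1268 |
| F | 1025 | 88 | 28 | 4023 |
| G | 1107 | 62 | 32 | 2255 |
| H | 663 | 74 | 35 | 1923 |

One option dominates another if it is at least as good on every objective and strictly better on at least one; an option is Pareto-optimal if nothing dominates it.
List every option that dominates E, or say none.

D: size 1364≥1140, walk score 74≥27, commute 46≤55, rent 979≤1268 — dominates E.
Others (A, B, C, F, G, H) are each worse than E on at least one objective.

D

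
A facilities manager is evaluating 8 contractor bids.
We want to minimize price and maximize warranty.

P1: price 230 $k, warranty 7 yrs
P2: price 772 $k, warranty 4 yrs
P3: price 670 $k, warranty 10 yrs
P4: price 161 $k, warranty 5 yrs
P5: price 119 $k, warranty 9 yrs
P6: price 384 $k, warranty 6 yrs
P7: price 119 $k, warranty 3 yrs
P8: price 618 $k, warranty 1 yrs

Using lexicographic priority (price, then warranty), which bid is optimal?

First minimize price: best is 119, kept {P5, P7}.
Then maximize warranty: best is 9, kept {P5}.

P5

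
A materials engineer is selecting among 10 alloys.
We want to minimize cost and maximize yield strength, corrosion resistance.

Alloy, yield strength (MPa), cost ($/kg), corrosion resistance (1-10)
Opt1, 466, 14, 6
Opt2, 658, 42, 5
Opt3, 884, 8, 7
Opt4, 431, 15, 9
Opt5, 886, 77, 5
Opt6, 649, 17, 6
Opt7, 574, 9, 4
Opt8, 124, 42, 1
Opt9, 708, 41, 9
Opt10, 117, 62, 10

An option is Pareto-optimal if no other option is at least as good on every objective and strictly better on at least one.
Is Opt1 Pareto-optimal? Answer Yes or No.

No

Opt3 vs Opt1: yield strength 884≥466, cost 8≤14, corrosion resistance 7≥6 — Opt3 is at least as good on every objective and strictly better on at least one, so Opt3 dominates Opt1.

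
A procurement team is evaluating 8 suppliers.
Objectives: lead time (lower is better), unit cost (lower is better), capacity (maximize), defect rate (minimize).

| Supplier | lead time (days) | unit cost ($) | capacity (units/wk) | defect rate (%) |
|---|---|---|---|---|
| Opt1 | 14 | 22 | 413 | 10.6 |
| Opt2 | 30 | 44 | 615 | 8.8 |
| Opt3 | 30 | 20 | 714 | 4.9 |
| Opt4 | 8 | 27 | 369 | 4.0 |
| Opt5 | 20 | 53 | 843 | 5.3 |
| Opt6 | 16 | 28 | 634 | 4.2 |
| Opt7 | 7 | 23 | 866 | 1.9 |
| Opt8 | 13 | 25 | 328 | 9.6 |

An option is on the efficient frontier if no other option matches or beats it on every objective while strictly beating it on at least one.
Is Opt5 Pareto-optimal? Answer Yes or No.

No

Opt7 vs Opt5: lead time 7≤20, unit cost 23≤53, capacity 866≥843, defect rate 1.9≤5.3 — Opt7 is at least as good on every objective and strictly better on at least one, so Opt7 dominates Opt5.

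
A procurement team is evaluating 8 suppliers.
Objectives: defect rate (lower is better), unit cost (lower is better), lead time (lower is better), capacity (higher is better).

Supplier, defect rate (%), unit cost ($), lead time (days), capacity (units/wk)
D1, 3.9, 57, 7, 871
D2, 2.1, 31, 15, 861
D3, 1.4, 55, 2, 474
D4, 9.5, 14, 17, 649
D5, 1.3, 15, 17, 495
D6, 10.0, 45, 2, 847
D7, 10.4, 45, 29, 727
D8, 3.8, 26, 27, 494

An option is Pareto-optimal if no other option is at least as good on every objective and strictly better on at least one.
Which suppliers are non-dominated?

D1: not dominated (best capacity).
D2: not dominated.
D3: not dominated.
D4: not dominated (best unit cost).
D5: not dominated (best defect rate).
D6: not dominated.
D7: dominated by D2 (defect rate 2.1≤10.4, unit cost 31≤45, lead time 15≤29, capacity 861≥727).
D8: dominated by D5 (defect rate 1.3≤3.8, unit cost 15≤26, lead time 17≤27, capacity 495≥494).

D1, D2, D3, D4, D5, D6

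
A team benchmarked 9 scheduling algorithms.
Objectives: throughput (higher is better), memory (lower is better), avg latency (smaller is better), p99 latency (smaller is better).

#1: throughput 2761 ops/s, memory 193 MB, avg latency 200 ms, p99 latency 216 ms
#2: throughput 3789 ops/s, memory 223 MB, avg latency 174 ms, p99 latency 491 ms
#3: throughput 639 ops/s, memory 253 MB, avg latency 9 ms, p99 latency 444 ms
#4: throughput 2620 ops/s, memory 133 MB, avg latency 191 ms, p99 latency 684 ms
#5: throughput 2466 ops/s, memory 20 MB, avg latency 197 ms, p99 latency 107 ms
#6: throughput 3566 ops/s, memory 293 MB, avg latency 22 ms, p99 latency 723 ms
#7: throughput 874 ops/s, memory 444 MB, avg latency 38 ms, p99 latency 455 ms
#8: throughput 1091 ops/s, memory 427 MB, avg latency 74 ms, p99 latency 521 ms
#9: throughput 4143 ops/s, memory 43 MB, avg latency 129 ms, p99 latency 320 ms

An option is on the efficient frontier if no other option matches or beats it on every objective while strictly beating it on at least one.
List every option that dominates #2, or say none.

#9

#9: throughput 4143≥3789, memory 43≤223, avg latency 129≤174, p99 latency 320≤491 — dominates #2.
Others (#1, #3, #4, #5, #6, #7, #8) are each worse than #2 on at least one objective.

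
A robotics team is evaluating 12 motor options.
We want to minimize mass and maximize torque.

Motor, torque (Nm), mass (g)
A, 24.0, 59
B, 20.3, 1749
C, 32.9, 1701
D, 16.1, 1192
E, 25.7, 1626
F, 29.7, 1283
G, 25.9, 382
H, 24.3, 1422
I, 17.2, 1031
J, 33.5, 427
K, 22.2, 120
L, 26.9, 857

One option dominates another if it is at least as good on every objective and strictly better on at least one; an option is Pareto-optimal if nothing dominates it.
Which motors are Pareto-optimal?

A: not dominated (best mass).
B: dominated by A (torque 24.0≥20.3, mass 59≤1749).
C: dominated by J (torque 33.5≥32.9, mass 427≤1701).
D: dominated by A (torque 24.0≥16.1, mass 59≤1192).
E: dominated by F (torque 29.7≥25.7, mass 1283≤1626).
F: dominated by J (torque 33.5≥29.7, mass 427≤1283).
G: not dominated.
H: dominated by F (torque 29.7≥24.3, mass 1283≤1422).
I: dominated by A (torque 24.0≥17.2, mass 59≤1031).
J: not dominated (best torque).
K: dominated by A (torque 24.0≥22.2, mass 59≤120).
L: dominated by J (torque 33.5≥26.9, mass 427≤857).

A, G, J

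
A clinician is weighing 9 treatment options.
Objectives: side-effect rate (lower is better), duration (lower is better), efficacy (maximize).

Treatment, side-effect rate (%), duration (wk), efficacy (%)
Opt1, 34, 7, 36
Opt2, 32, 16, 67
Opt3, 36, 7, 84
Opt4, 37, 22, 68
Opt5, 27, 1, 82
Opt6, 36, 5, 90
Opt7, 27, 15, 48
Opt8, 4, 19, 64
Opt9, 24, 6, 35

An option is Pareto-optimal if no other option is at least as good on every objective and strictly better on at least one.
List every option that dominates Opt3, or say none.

Opt6

Opt6: side-effect rate 36≤36, duration 5≤7, efficacy 90≥84 — dominates Opt3.
Others (Opt1, Opt2, Opt4, Opt5, Opt7, Opt8, Opt9) are each worse than Opt3 on at least one objective.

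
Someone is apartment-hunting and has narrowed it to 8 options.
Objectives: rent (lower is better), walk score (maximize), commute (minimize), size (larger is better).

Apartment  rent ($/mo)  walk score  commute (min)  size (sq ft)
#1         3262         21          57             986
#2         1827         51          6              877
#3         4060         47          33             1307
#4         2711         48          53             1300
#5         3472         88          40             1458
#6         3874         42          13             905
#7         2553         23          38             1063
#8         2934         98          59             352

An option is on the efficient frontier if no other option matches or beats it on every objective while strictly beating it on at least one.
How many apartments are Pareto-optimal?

#1: dominated by #4 (rent 2711≤3262, walk score 48≥21, commute 53≤57, size 1300≥986).
#2: not dominated (best rent).
#3: not dominated.
#4: not dominated.
#5: not dominated (best size).
#6: not dominated.
#7: not dominated.
#8: not dominated (best walk score).
Pareto-optimal: #2, #3, #4, #5, #6, #7, #8 → 7.

7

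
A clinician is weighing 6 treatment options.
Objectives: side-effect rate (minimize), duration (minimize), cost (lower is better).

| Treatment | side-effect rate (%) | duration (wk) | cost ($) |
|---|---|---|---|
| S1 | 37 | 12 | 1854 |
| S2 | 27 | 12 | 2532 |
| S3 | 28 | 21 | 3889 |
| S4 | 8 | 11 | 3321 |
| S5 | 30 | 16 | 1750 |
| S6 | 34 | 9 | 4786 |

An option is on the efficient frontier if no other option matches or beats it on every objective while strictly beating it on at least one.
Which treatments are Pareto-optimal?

S1, S2, S4, S5, S6

S1: not dominated.
S2: not dominated.
S3: dominated by S2 (side-effect rate 27≤28, duration 12≤21, cost 2532≤3889).
S4: not dominated (best side-effect rate).
S5: not dominated (best cost).
S6: not dominated (best duration).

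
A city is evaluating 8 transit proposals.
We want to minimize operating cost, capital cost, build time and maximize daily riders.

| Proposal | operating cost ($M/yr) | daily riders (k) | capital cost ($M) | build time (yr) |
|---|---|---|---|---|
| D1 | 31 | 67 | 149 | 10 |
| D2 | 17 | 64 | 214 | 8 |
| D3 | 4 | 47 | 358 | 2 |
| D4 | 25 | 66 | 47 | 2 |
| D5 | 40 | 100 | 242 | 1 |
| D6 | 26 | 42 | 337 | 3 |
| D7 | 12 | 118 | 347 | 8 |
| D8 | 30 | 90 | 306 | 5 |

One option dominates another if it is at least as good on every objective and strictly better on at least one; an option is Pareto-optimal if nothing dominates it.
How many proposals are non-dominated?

D1: not dominated.
D2: not dominated.
D3: not dominated (best operating cost).
D4: not dominated (best capital cost).
D5: not dominated (best build time).
D6: dominated by D4 (operating cost 25≤26, daily riders 66≥42, capital cost 47≤337, build time 2≤3).
D7: not dominated (best daily riders).
D8: not dominated.
Pareto-optimal: D1, D2, D3, D4, D5, D7, D8 → 7.

7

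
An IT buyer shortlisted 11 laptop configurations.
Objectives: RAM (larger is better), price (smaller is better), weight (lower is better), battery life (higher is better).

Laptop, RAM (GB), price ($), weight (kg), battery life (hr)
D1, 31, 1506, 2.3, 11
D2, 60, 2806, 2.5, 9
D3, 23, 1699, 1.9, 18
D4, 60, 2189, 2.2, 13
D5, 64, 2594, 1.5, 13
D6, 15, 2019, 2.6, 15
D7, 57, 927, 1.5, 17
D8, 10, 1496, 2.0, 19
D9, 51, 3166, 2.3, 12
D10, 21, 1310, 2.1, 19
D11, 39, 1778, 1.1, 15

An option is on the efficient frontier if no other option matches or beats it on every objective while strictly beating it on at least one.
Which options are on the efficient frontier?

D1: dominated by D7 (RAM 57≥31, price 927≤1506, weight 1.5≤2.3, battery life 17≥11).
D2: dominated by D4 (RAM 60≥60, price 2189≤2806, weight 2.2≤2.5, battery life 13≥9).
D3: not dominated.
D4: not dominated.
D5: not dominated (best RAM).
D6: dominated by D3 (RAM 23≥15, price 1699≤2019, weight 1.9≤2.6, battery life 18≥15).
D7: not dominated (best price).
D8: not dominated.
D9: dominated by D4 (RAM 60≥51, price 2189≤3166, weight 2.2≤2.3, battery life 13≥12).
D10: not dominated.
D11: not dominated (best weight).

D3, D4, D5, D7, D8, D10, D11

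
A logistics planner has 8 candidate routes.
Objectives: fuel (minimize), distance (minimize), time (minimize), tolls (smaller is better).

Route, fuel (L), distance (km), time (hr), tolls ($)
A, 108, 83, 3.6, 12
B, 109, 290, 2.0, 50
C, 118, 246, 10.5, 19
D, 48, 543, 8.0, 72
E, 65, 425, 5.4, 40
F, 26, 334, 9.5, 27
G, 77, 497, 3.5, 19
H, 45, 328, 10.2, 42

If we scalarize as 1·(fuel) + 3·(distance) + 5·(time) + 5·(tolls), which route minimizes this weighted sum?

A: 1·108 + 3·83 + 5·3.6 + 5·12 = 435.0
B: 1·109 + 3·290 + 5·2.0 + 5·50 = 1239.0
C: 1·118 + 3·246 + 5·10.5 + 5·19 = 1003.5
D: 1·48 + 3·543 + 5·8.0 + 5·72 = 2077.0
E: 1·65 + 3·425 + 5·5.4 + 5·40 = 1567.0
F: 1·26 + 3·334 + 5·9.5 + 5·27 = 1210.5
G: 1·77 + 3·497 + 5·3.5 + 5·19 = 1680.5
H: 1·45 + 3·328 + 5·10.2 + 5·42 = 1290.0
Lowest: A at 435.0.

A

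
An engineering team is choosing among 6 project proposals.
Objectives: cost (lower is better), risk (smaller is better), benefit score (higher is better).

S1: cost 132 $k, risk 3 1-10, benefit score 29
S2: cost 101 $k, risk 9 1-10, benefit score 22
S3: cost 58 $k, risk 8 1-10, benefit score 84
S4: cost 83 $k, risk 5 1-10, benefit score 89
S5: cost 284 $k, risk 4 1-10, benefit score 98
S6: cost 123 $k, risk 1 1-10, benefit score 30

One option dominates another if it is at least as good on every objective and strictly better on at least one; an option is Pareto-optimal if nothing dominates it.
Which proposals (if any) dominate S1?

S6

S6: cost 123≤132, risk 1≤3, benefit score 30≥29 — dominates S1.
Others (S2, S3, S4, S5) are each worse than S1 on at least one objective.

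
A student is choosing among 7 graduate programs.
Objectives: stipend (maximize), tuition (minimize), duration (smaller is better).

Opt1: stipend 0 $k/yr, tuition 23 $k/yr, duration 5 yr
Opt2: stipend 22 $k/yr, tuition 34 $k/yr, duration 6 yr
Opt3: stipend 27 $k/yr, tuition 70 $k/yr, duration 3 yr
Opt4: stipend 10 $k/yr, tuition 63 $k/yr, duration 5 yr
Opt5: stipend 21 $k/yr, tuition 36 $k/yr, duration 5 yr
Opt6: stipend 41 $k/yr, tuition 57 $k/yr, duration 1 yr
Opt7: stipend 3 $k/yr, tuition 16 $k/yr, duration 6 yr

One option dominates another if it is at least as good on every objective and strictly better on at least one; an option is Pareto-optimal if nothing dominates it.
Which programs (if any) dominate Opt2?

none

Opt1: worse on stipend (0 vs 22).
Opt3: worse on tuition (70 vs 34).
Opt4: worse on stipend (10 vs 22).
Opt5: worse on stipend (21 vs 22).
Opt6: worse on tuition (57 vs 34).
Opt7: worse on stipend (3 vs 22).
No option dominates Opt2.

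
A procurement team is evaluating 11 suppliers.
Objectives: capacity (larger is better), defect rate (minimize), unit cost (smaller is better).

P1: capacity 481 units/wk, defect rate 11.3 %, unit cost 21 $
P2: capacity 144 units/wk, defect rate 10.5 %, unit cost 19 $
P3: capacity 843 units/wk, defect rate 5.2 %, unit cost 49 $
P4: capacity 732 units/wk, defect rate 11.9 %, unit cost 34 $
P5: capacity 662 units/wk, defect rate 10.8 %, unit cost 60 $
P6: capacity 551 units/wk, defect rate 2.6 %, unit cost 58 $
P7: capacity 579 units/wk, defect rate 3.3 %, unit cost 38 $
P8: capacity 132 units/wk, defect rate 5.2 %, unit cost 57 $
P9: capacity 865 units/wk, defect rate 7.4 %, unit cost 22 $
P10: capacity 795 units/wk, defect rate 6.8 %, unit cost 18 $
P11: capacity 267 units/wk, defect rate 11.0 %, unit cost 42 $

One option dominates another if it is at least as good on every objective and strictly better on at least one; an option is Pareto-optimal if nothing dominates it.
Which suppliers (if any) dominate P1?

P10

P10: capacity 795≥481, defect rate 6.8≤11.3, unit cost 18≤21 — dominates P1.
Others (P2, P3, P4, P5, P6, P7, P8, P9, P11) are each worse than P1 on at least one objective.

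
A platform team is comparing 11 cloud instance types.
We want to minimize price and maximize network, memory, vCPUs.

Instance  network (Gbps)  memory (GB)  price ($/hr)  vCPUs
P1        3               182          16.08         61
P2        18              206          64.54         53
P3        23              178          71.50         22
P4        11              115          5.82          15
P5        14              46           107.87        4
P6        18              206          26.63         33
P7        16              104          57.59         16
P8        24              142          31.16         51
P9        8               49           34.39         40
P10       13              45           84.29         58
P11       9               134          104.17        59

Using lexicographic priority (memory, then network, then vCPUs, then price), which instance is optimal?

P2

First maximize memory: best is 206, kept {P2, P6}.
Then maximize network: best is 18, kept {P2, P6}.
Then maximize vCPUs: best is 53, kept {P2}.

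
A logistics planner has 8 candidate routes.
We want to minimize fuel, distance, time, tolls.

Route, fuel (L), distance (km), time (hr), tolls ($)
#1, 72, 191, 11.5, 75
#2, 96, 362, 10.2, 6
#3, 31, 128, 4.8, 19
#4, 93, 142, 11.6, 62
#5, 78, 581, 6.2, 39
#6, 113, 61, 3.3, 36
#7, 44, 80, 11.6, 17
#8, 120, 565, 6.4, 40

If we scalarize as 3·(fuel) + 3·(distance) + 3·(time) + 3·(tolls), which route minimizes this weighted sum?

#7

#1: 3·72 + 3·191 + 3·11.5 + 3·75 = 1048.5
#2: 3·96 + 3·362 + 3·10.2 + 3·6 = 1422.6
#3: 3·31 + 3·128 + 3·4.8 + 3·19 = 548.4
#4: 3·93 + 3·142 + 3·11.6 + 3·62 = 925.8
#5: 3·78 + 3·581 + 3·6.2 + 3·39 = 2112.6
#6: 3·113 + 3·61 + 3·3.3 + 3·36 = 639.9
#7: 3·44 + 3·80 + 3·11.6 + 3·17 = 457.8
#8: 3·120 + 3·565 + 3·6.4 + 3·40 = 2194.2
Lowest: #7 at 457.8.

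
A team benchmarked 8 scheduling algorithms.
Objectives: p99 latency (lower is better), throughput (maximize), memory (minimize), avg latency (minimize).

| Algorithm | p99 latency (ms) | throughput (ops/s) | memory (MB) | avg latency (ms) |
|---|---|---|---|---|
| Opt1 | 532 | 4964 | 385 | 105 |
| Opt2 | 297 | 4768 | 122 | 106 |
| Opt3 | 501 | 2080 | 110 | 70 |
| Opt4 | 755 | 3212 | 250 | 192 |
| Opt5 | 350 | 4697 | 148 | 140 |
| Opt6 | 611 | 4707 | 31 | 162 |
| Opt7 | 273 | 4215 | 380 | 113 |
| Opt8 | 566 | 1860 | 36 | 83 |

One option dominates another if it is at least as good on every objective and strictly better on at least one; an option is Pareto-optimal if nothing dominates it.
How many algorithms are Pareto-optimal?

6

Opt1: not dominated (best throughput).
Opt2: not dominated.
Opt3: not dominated (best avg latency).
Opt4: dominated by Opt2 (p99 latency 297≤755, throughput 4768≥3212, memory 122≤250, avg latency 106≤192).
Opt5: dominated by Opt2 (p99 latency 297≤350, throughput 4768≥4697, memory 122≤148, avg latency 106≤140).
Opt6: not dominated (best memory).
Opt7: not dominated (best p99 latency).
Opt8: not dominated.
Pareto-optimal: Opt1, Opt2, Opt3, Opt6, Opt7, Opt8 → 6.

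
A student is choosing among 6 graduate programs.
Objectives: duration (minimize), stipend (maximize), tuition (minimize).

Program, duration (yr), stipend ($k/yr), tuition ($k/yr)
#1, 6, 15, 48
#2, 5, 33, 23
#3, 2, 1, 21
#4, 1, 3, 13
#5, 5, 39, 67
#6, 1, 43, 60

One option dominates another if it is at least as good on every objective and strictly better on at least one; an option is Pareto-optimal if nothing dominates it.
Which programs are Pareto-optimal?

#1: dominated by #2 (duration 5≤6, stipend 33≥15, tuition 23≤48).
#2: not dominated.
#3: dominated by #4 (duration 1≤2, stipend 3≥1, tuition 13≤21).
#4: not dominated (best tuition).
#5: dominated by #6 (duration 1≤5, stipend 43≥39, tuition 60≤67).
#6: not dominated (best stipend).

#2, #4, #6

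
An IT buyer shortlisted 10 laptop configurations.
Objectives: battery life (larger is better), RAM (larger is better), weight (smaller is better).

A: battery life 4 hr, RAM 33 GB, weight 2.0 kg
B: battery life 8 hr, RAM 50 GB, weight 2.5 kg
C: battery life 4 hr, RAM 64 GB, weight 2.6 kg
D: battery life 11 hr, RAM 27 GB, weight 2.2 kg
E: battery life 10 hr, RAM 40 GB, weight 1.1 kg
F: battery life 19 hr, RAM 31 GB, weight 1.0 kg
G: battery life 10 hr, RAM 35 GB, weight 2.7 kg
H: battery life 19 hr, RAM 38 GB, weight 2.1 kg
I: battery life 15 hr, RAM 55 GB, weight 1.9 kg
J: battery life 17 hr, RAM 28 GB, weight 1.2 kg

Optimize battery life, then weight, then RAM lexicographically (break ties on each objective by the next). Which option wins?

First maximize battery life: best is 19, kept {F, H}.
Then minimize weight: best is 1.0, kept {F}.

F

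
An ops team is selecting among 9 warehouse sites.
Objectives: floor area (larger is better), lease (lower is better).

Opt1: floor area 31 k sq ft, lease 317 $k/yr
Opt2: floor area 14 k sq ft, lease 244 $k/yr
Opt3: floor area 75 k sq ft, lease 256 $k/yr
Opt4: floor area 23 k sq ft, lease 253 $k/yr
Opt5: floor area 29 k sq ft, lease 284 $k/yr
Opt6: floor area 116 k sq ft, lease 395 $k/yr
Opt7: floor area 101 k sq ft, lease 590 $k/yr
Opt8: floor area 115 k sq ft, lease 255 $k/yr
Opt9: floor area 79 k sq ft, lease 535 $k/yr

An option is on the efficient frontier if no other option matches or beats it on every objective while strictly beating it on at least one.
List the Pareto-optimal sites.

Opt1: dominated by Opt3 (floor area 75≥31, lease 256≤317).
Opt2: not dominated (best lease).
Opt3: dominated by Opt8 (floor area 115≥75, lease 255≤256).
Opt4: not dominated.
Opt5: dominated by Opt3 (floor area 75≥29, lease 256≤284).
Opt6: not dominated (best floor area).
Opt7: dominated by Opt6 (floor area 116≥101, lease 395≤590).
Opt8: not dominated.
Opt9: dominated by Opt6 (floor area 116≥79, lease 395≤535).

Opt2, Opt4, Opt6, Opt8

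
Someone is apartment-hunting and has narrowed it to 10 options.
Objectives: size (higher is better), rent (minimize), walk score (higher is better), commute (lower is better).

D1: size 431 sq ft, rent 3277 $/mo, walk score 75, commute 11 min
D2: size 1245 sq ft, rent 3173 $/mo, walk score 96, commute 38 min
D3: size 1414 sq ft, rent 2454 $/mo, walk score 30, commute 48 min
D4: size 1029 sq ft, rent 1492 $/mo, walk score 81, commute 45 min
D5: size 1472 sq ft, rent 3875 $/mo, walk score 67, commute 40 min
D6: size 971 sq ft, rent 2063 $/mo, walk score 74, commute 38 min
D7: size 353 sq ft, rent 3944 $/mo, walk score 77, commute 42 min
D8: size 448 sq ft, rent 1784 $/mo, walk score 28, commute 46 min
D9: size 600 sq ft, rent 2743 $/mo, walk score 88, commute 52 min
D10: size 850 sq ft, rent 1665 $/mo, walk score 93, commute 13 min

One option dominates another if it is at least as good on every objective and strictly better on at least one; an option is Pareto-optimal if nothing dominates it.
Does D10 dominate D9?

D10 vs D9: size 850≥600, rent 1665≤2743, walk score 93≥88, commute 13≤52 — D10 is at least as good on every objective with at least one strict improvement.

Yes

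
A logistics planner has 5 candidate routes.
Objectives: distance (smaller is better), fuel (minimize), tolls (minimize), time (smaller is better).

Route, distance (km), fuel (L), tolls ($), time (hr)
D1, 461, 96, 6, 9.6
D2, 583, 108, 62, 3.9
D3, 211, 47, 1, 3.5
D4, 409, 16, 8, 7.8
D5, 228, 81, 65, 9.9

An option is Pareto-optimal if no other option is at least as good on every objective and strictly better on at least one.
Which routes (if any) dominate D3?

D1: worse on distance (461 vs 211).
D2: worse on distance (583 vs 211).
D4: worse on distance (409 vs 211).
D5: worse on distance (228 vs 211).
No option dominates D3.

none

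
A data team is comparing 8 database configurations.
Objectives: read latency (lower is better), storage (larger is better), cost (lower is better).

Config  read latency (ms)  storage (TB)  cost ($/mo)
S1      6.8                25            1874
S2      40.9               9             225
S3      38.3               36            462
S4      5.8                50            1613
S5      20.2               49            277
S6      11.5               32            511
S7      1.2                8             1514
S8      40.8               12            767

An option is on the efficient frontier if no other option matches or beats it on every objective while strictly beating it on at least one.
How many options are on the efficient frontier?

S1: dominated by S4 (read latency 5.8≤6.8, storage 50≥25, cost 1613≤1874).
S2: not dominated (best cost).
S3: dominated by S5 (read latency 20.2≤38.3, storage 49≥36, cost 277≤462).
S4: not dominated (best storage).
S5: not dominated.
S6: not dominated.
S7: not dominated (best read latency).
S8: dominated by S3 (read latency 38.3≤40.8, storage 36≥12, cost 462≤767).
Pareto-optimal: S2, S4, S5, S6, S7 → 5.

5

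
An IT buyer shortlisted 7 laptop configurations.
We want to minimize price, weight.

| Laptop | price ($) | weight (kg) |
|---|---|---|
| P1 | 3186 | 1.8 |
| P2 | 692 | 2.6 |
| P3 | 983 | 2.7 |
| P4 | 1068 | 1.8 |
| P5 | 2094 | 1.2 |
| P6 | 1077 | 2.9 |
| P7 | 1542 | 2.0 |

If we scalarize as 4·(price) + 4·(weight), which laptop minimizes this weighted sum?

P1: 4·3186 + 4·1.8 = 12751.2
P2: 4·692 + 4·2.6 = 2778.4
P3: 4·983 + 4·2.7 = 3942.8
P4: 4·1068 + 4·1.8 = 4279.2
P5: 4·2094 + 4·1.2 = 8380.8
P6: 4·1077 + 4·2.9 = 4319.6
P7: 4·1542 + 4·2.0 = 6176.0
Lowest: P2 at 2778.4.

P2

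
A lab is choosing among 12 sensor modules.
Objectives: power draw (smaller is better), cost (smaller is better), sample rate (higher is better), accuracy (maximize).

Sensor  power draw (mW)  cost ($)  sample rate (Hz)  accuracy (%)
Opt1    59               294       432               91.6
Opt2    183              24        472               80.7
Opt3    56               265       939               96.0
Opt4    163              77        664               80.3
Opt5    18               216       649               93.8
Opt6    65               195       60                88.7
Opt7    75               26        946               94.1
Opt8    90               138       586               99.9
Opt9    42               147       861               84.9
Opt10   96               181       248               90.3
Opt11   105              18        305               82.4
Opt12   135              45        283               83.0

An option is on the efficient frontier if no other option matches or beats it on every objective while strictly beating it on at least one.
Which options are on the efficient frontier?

Opt1: dominated by Opt3 (power draw 56≤59, cost 265≤294, sample rate 939≥432, accuracy 96.0≥91.6).
Opt2: not dominated.
Opt3: not dominated.
Opt4: dominated by Opt7 (power draw 75≤163, cost 26≤77, sample rate 946≥664, accuracy 94.1≥80.3).
Opt5: not dominated (best power draw).
Opt6: not dominated.
Opt7: not dominated (best sample rate).
Opt8: not dominated (best accuracy).
Opt9: not dominated.
Opt10: dominated by Opt7 (power draw 75≤96, cost 26≤181, sample rate 946≥248, accuracy 94.1≥90.3).
Opt11: not dominated (best cost).
Opt12: dominated by Opt7 (power draw 75≤135, cost 26≤45, sample rate 946≥283, accuracy 94.1≥83.0).

Opt2, Opt3, Opt5, Opt6, Opt7, Opt8, Opt9, Opt11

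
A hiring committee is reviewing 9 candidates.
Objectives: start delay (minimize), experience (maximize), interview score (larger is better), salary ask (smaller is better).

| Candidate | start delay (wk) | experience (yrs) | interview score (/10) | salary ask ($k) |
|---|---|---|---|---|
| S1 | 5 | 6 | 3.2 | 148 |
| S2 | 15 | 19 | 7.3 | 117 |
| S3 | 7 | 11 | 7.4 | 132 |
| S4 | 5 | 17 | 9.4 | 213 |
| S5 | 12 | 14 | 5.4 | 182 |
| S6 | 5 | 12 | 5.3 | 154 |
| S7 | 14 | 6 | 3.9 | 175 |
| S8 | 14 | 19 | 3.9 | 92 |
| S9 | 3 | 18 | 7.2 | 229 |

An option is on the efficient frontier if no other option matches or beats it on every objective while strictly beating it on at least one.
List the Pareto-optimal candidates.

S1, S2, S3, S4, S5, S6, S8, S9

S1: not dominated.
S2: not dominated.
S3: not dominated.
S4: not dominated (best interview score).
S5: not dominated.
S6: not dominated.
S7: dominated by S3 (start delay 7≤14, experience 11≥6, interview score 7.4≥3.9, salary ask 132≤175).
S8: not dominated (best salary ask).
S9: not dominated (best start delay).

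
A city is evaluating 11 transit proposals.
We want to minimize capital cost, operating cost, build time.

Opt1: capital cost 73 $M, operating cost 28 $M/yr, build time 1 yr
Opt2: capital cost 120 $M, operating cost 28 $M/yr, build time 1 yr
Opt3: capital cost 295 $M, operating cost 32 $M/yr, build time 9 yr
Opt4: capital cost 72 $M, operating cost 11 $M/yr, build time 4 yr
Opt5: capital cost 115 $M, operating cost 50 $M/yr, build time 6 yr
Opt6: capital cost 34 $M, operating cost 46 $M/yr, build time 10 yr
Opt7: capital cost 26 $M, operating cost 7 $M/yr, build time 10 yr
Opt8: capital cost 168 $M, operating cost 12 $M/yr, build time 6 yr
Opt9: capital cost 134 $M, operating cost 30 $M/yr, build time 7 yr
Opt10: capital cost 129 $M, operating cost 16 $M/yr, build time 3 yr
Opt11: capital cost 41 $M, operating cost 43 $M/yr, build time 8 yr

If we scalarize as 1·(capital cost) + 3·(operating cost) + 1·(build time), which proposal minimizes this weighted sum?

Opt7

Opt1: 1·73 + 3·28 + 1·1 = 158
Opt2: 1·120 + 3·28 + 1·1 = 205
Opt3: 1·295 + 3·32 + 1·9 = 400
Opt4: 1·72 + 3·11 + 1·4 = 109
Opt5: 1·115 + 3·50 + 1·6 = 271
Opt6: 1·34 + 3·46 + 1·10 = 182
Opt7: 1·26 + 3·7 + 1·10 = 57
Opt8: 1·168 + 3·12 + 1·6 = 210
Opt9: 1·134 + 3·30 + 1·7 = 231
Opt10: 1·129 + 3·16 + 1·3 = 180
Opt11: 1·41 + 3·43 + 1·8 = 178
Lowest: Opt7 at 57.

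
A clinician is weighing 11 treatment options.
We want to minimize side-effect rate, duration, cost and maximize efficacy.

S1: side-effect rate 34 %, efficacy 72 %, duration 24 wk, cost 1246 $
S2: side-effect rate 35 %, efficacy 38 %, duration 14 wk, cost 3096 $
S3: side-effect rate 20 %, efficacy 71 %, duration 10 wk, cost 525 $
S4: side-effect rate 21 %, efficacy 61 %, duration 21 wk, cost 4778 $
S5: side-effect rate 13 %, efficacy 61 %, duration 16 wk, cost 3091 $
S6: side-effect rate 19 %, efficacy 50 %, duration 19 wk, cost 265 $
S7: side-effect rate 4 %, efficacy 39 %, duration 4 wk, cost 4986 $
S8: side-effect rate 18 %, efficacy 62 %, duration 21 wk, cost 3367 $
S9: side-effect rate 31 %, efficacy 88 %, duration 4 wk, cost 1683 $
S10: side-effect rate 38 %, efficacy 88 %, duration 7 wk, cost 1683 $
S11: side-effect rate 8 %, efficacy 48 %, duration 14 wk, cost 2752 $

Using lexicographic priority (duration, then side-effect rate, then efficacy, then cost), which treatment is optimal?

First minimize duration: best is 4, kept {S7, S9}.
Then minimize side-effect rate: best is 4, kept {S7}.

S7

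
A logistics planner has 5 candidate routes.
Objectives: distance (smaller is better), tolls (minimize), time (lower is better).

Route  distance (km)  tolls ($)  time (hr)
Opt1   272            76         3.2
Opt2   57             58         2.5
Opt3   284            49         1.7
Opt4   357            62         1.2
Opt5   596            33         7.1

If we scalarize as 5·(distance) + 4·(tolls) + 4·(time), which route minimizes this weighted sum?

Opt2

Opt1: 5·272 + 4·76 + 4·3.2 = 1676.8
Opt2: 5·57 + 4·58 + 4·2.5 = 527.0
Opt3: 5·284 + 4·49 + 4·1.7 = 1622.8
Opt4: 5·357 + 4·62 + 4·1.2 = 2037.8
Opt5: 5·596 + 4·33 + 4·7.1 = 3140.4
Lowest: Opt2 at 527.0.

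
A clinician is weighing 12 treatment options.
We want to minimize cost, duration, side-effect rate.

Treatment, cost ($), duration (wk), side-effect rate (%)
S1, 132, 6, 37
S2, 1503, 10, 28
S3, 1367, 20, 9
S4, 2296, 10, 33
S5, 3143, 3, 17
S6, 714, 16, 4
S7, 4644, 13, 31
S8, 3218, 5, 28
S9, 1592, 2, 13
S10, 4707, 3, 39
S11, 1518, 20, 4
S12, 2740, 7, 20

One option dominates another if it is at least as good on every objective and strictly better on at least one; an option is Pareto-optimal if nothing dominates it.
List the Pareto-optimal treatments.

S1, S2, S6, S9

S1: not dominated (best cost).
S2: not dominated.
S3: dominated by S6 (cost 714≤1367, duration 16≤20, side-effect rate 4≤9).
S4: dominated by S2 (cost 1503≤2296, duration 10≤10, side-effect rate 28≤33).
S5: dominated by S9 (cost 1592≤3143, duration 2≤3, side-effect rate 13≤17).
S6: not dominated.
S7: dominated by S2 (cost 1503≤4644, duration 10≤13, side-effect rate 28≤31).
S8: dominated by S5 (cost 3143≤3218, duration 3≤5, side-effect rate 17≤28).
S9: not dominated (best duration).
S10: dominated by S5 (cost 3143≤4707, duration 3≤3, side-effect rate 17≤39).
S11: dominated by S6 (cost 714≤1518, duration 16≤20, side-effect rate 4≤4).
S12: dominated by S9 (cost 1592≤2740, duration 2≤7, side-effect rate 13≤20).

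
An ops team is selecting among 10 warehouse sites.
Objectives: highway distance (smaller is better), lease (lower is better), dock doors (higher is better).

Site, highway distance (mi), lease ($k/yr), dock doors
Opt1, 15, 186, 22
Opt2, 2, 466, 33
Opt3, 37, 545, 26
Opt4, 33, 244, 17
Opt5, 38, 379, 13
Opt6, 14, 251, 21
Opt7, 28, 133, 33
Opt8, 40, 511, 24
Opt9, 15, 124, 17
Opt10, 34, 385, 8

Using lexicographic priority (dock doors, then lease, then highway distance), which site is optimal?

First maximize dock doors: best is 33, kept {Opt2, Opt7}.
Then minimize lease: best is 133, kept {Opt7}.

Opt7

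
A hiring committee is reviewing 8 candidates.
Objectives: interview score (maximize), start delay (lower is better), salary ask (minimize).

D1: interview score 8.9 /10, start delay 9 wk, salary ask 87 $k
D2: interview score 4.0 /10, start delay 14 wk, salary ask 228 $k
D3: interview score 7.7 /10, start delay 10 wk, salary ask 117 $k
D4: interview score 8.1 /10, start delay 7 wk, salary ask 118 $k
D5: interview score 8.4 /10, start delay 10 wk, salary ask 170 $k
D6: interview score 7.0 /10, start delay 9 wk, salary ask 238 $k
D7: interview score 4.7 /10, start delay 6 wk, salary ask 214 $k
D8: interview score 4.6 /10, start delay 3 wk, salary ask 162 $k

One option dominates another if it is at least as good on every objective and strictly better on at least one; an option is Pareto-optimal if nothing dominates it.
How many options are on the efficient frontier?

D1: not dominated (best interview score).
D2: dominated by D1 (interview score 8.9≥4.0, start delay 9≤14, salary ask 87≤228).
D3: dominated by D1 (interview score 8.9≥7.7, start delay 9≤10, salary ask 87≤117).
D4: not dominated.
D5: dominated by D1 (interview score 8.9≥8.4, start delay 9≤10, salary ask 87≤170).
D6: dominated by D1 (interview score 8.9≥7.0, start delay 9≤9, salary ask 87≤238).
D7: not dominated.
D8: not dominated (best start delay).
Pareto-optimal: D1, D4, D7, D8 → 4.

4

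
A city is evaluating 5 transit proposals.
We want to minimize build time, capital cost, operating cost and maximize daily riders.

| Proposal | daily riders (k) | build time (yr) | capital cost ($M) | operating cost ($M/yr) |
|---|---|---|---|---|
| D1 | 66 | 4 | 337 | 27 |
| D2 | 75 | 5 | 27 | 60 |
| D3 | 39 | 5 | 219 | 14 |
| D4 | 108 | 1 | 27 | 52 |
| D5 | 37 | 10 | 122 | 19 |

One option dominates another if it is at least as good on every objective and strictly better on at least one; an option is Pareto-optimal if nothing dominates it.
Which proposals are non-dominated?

D1: not dominated.
D2: dominated by D4 (daily riders 108≥75, build time 1≤5, capital cost 27≤27, operating cost 52≤60).
D3: not dominated (best operating cost).
D4: not dominated (best daily riders).
D5: not dominated.

D1, D3, D4, D5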